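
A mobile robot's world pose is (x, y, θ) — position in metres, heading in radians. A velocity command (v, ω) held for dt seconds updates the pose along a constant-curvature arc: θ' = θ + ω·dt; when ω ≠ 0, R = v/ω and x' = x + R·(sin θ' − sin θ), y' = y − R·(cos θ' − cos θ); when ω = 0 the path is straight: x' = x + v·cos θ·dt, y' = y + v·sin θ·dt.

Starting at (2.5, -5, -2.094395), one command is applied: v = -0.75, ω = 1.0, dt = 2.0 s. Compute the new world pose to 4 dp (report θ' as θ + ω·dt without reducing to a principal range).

θ' = -2.0944 + 1.0·2.0 = -0.0944
R = v/ω = -0.75/1.0 = -0.7500
x' = 2.5 + -0.7500·(sin -0.0944 − sin -2.0944) = 1.9212
y' = -5 − -0.7500·(cos -0.0944 − cos -2.0944) = -3.8783

(1.9212, -3.8783, -0.0944)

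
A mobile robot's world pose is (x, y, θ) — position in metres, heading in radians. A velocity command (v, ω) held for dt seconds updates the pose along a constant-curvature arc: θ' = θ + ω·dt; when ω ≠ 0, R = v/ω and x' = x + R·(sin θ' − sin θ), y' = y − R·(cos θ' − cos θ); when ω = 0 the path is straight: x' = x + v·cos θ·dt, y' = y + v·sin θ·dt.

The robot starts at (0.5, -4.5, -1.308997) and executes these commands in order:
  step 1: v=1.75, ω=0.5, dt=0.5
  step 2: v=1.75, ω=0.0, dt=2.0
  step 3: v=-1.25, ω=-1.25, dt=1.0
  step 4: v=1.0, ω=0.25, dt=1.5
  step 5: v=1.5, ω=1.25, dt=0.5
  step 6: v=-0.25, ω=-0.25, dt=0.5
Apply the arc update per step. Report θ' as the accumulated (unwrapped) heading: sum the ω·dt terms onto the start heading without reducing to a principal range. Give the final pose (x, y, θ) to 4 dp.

step 1: θ'=-1.0590 (R=3.5000) → pose (0.8292, -5.3082, -1.0590)
step 2: θ'=-1.0590 (straight) → pose (2.5433, -8.3598, -1.0590)
step 3: θ'=-2.3090 (R=1.0000) → pose (2.6755, -7.1971, -2.3090)
step 4: θ'=-1.9340 (R=4.0000) → pose (1.8952, -8.4678, -1.9340)
step 5: θ'=-1.3090 (R=1.2000) → pose (1.8578, -9.2047, -1.3090)
step 6: θ'=-1.4340 (R=1.0000) → pose (1.8331, -9.0823, -1.4340)

(1.8331, -9.0823, -1.4340)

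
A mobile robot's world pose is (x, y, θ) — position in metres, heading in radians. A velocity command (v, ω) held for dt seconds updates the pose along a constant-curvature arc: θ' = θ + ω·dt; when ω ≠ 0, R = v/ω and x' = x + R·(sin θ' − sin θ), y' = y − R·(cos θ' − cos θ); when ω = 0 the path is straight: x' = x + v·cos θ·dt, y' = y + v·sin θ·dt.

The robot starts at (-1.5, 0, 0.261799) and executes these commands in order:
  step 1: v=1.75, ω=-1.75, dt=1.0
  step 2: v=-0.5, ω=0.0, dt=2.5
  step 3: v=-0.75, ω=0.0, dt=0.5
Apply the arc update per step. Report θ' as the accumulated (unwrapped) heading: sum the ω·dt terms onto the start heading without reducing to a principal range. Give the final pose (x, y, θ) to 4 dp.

(-0.3787, 0.7360, -1.4882)

step 1: θ'=-1.4882 (R=-1.0000) → pose (-0.2446, -0.8834, -1.4882)
step 2: θ'=-1.4882 (straight) → pose (-0.3477, 0.3623, -1.4882)
step 3: θ'=-1.4882 (straight) → pose (-0.3787, 0.7360, -1.4882)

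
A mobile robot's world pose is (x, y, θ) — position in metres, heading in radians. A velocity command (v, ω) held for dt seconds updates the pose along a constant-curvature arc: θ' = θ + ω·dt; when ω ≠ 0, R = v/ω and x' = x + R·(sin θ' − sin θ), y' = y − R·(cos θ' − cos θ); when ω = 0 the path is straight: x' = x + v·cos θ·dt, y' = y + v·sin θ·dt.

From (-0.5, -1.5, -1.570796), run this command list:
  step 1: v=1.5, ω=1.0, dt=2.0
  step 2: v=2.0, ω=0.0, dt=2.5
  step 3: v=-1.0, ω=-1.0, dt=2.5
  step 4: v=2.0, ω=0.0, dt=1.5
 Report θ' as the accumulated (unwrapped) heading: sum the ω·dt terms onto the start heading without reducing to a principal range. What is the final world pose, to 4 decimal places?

(3.4387, -2.0272, -2.0708)

step 1: θ'=0.4292 (R=1.5000) → pose (1.6242, -2.8639, 0.4292)
step 2: θ'=0.4292 (straight) → pose (6.1707, -0.7832, 0.4292)
step 3: θ'=-2.0708 (R=1.0000) → pose (4.8770, 0.6055, -2.0708)
step 4: θ'=-2.0708 (straight) → pose (3.4387, -2.0272, -2.0708)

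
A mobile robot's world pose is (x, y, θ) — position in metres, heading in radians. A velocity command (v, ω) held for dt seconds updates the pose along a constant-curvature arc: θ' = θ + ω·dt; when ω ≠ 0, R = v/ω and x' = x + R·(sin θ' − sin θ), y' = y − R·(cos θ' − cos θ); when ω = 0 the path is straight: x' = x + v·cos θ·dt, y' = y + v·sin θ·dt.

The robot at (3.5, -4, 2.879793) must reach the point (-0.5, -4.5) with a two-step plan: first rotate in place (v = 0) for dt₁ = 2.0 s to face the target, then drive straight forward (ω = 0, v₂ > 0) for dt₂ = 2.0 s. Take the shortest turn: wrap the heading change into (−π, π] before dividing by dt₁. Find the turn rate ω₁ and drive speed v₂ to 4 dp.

heading to target = atan2(-4.5−-4, -0.5−3.5) = -3.0172
Δθ = wrap(-3.0172 − 2.8798) = 0.3862; ω₁ = Δθ/dt₁ = 0.1931
distance = √((-0.5−3.5)² + (-4.5−-4)²) = 4.0311; v₂ = distance/dt₂ = 2.0156

ω₁ = 0.1931, v₂ = 2.0156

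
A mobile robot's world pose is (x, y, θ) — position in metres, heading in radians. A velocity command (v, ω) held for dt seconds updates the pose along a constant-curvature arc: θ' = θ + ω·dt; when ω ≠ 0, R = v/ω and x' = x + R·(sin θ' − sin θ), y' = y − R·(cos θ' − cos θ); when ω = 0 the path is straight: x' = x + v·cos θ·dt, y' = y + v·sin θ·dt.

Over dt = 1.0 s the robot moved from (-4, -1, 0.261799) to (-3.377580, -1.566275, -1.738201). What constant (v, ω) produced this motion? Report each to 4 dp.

v = 1.0000, ω = -2.0000

Δθ = -1.738201 − 0.261799 = -2.000000
ω = Δθ/dt = -2.000000/1.0 = -2.0000
R = Δx/(sin θ' − sin θ) = -0.5000
v = R·ω = -0.5000·-2.0000 = 1.0000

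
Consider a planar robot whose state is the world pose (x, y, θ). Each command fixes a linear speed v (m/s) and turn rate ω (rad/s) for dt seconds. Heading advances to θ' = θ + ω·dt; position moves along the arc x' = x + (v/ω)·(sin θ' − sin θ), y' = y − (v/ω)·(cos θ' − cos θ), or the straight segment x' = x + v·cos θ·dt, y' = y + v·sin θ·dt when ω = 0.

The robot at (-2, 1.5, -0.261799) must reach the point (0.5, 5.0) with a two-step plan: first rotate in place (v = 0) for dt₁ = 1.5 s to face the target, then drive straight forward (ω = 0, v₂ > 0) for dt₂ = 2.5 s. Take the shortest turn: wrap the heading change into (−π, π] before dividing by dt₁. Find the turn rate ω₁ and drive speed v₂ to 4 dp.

ω₁ = 0.8082, v₂ = 1.7205

heading to target = atan2(5−1.5, 0.5−-2) = 0.9505
Δθ = wrap(0.9505 − -0.2618) = 1.2123; ω₁ = Δθ/dt₁ = 0.8082
distance = √((0.5−-2)² + (5−1.5)²) = 4.3012; v₂ = distance/dt₂ = 1.7205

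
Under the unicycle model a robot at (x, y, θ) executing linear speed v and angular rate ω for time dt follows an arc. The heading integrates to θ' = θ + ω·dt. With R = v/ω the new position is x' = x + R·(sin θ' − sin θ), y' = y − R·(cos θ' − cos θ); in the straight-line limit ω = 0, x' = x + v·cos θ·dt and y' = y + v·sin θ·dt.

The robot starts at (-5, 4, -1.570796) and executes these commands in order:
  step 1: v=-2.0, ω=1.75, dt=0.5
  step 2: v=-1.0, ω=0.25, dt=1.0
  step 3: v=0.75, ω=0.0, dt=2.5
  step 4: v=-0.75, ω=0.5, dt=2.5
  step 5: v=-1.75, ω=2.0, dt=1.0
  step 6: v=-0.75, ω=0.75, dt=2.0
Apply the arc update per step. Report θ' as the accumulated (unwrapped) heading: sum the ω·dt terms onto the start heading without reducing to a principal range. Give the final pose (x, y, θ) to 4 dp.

step 1: θ'=-0.6958 (R=-1.1429) → pose (-5.4103, 4.8772, -0.6958)
step 2: θ'=-0.4458 (R=-4.0000) → pose (-6.2496, 5.4161, -0.4458)
step 3: θ'=-0.4458 (straight) → pose (-4.5578, 4.6076, -0.4458)
step 4: θ'=0.8042 (R=-1.5000) → pose (-6.2850, 4.2948, 0.8042)
step 5: θ'=2.8042 (R=-0.8750) → pose (-5.9444, 2.8621, 2.8042)
step 6: θ'=4.3042 (R=-1.0000) → pose (-4.6955, 3.4088, 4.3042)

(-4.6955, 3.4088, 4.3042)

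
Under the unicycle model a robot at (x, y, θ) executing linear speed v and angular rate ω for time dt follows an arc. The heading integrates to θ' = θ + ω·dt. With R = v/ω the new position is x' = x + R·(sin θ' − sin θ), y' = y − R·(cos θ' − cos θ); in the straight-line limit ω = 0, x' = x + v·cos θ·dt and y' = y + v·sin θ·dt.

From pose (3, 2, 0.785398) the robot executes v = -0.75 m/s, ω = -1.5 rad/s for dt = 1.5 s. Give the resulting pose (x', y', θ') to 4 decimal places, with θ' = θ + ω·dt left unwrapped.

(2.1493, 2.3006, -1.4646)

θ' = 0.7854 + -1.5·1.5 = -1.4646
R = v/ω = -0.75/-1.5 = 0.5000
x' = 3 + 0.5000·(sin -1.4646 − sin 0.7854) = 2.1493
y' = 2 − 0.5000·(cos -1.4646 − cos 0.7854) = 2.3006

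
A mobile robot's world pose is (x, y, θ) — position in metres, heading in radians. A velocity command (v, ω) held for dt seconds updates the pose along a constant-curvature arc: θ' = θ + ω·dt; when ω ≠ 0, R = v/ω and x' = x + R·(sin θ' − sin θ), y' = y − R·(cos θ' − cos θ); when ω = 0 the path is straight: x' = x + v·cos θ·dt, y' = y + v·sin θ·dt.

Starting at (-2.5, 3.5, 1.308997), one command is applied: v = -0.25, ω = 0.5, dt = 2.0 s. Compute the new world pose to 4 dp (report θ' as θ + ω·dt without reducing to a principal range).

(-2.3869, 3.0341, 2.3090)

θ' = 1.3090 + 0.5·2.0 = 2.3090
R = v/ω = -0.25/0.5 = -0.5000
x' = -2.5 + -0.5000·(sin 2.3090 − sin 1.3090) = -2.3869
y' = 3.5 − -0.5000·(cos 2.3090 − cos 1.3090) = 3.0341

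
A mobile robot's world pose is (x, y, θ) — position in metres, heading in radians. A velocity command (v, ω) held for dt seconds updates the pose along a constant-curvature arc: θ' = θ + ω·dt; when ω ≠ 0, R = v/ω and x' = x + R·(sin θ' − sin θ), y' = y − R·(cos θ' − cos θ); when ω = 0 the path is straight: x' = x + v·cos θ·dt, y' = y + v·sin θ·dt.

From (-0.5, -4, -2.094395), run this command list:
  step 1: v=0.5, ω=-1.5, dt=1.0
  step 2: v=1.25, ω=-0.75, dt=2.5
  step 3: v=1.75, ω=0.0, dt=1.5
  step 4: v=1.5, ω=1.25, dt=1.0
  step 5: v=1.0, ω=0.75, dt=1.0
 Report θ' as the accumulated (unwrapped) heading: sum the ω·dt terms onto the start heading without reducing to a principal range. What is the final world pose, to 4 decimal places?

(-0.1746, 2.4416, -3.4694)

step 1: θ'=-3.5944 (R=-0.3333) → pose (-0.9345, -4.1331, -3.5944)
step 2: θ'=-5.4694 (R=-1.6667) → pose (-1.4169, -1.4898, -5.4694)
step 3: θ'=-5.4694 (straight) → pose (0.3859, 0.4183, -5.4694)
step 4: θ'=-4.2194 (R=1.2000) → pose (0.5707, 1.8103, -4.2194)
step 5: θ'=-3.4694 (R=1.3333) → pose (-0.1746, 2.4416, -3.4694)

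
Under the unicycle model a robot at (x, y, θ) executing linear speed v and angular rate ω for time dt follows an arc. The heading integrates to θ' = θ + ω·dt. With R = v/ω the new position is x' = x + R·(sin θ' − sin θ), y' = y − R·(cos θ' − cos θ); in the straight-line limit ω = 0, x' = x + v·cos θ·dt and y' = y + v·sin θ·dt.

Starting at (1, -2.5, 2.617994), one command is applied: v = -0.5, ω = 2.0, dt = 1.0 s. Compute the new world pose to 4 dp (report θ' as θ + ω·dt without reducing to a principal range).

θ' = 2.6180 + 2.0·1.0 = 4.6180
R = v/ω = -0.5/2.0 = -0.2500
x' = 1 + -0.2500·(sin 4.6180 − sin 2.6180) = 1.3739
y' = -2.5 − -0.2500·(cos 4.6180 − cos 2.6180) = -2.3071

(1.3739, -2.3071, 4.6180)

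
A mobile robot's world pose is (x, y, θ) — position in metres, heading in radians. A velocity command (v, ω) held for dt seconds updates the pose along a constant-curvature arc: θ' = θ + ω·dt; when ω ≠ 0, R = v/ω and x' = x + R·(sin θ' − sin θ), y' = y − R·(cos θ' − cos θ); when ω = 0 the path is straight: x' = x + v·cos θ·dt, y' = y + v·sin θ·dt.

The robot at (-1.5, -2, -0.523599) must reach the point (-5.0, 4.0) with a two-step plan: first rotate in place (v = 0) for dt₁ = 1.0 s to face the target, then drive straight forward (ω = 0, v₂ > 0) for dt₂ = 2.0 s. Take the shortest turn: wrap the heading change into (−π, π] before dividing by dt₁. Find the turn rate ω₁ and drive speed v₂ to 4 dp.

heading to target = atan2(4−-2, -5−-1.5) = 2.0989
Δθ = wrap(2.0989 − -0.5236) = 2.6225; ω₁ = Δθ/dt₁ = 2.6225
distance = √((-5−-1.5)² + (4−-2)²) = 6.9462; v₂ = distance/dt₂ = 3.4731

ω₁ = 2.6225, v₂ = 3.4731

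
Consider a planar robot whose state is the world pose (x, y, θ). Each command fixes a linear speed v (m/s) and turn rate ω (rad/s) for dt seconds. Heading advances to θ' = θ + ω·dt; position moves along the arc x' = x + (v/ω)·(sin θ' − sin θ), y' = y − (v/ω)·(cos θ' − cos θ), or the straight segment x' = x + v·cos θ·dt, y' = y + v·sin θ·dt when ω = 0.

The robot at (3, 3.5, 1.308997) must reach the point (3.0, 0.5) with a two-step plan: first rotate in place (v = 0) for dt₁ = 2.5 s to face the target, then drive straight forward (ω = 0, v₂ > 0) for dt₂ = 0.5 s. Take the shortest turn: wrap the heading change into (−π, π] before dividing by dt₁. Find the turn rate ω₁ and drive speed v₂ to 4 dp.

heading to target = atan2(0.5−3.5, 3−3) = -1.5708
Δθ = wrap(-1.5708 − 1.3090) = -2.8798; ω₁ = Δθ/dt₁ = -1.1519
distance = √((3−3)² + (0.5−3.5)²) = 3.0000; v₂ = distance/dt₂ = 6.0000

ω₁ = -1.1519, v₂ = 6.0000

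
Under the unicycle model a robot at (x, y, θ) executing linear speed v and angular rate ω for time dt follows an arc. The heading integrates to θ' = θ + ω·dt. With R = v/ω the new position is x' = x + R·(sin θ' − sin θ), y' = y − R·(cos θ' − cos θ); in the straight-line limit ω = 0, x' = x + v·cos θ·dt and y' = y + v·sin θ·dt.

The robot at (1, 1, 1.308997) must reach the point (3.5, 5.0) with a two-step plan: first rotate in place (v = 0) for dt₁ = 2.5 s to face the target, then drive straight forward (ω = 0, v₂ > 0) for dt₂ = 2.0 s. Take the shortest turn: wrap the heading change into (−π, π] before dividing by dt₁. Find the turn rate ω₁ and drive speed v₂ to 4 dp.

ω₁ = -0.1187, v₂ = 2.3585

heading to target = atan2(5−1, 3.5−1) = 1.0122
Δθ = wrap(1.0122 − 1.3090) = -0.2968; ω₁ = Δθ/dt₁ = -0.1187
distance = √((3.5−1)² + (5−1)²) = 4.7170; v₂ = distance/dt₂ = 2.3585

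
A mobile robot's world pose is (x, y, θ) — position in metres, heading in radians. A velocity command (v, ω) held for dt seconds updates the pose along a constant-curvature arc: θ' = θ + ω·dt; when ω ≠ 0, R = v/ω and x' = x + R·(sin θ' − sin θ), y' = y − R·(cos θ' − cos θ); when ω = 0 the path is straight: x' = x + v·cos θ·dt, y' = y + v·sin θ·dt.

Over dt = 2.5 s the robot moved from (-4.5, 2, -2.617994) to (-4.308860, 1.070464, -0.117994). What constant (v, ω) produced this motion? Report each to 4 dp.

Δθ = -0.117994 − -2.617994 = 2.500000
ω = Δθ/dt = 2.500000/2.5 = 1.0000
R = −Δy/(cos θ' − cos θ) = 0.5000
v = R·ω = 0.5000·1.0000 = 0.5000

v = 0.5000, ω = 1.0000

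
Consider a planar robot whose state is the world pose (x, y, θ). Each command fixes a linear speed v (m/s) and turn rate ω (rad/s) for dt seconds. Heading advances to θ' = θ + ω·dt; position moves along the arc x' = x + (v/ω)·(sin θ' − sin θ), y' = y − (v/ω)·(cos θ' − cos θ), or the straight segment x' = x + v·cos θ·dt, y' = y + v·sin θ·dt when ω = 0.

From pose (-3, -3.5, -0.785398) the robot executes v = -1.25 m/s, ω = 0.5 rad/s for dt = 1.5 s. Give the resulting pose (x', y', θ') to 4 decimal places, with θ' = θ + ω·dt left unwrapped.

θ' = -0.7854 + 0.5·1.5 = -0.0354
R = v/ω = -1.25/0.5 = -2.5000
x' = -3 + -2.5000·(sin -0.0354 − sin -0.7854) = -4.6793
y' = -3.5 − -2.5000·(cos -0.0354 − cos -0.7854) = -2.7693

(-4.6793, -2.7693, -0.0354)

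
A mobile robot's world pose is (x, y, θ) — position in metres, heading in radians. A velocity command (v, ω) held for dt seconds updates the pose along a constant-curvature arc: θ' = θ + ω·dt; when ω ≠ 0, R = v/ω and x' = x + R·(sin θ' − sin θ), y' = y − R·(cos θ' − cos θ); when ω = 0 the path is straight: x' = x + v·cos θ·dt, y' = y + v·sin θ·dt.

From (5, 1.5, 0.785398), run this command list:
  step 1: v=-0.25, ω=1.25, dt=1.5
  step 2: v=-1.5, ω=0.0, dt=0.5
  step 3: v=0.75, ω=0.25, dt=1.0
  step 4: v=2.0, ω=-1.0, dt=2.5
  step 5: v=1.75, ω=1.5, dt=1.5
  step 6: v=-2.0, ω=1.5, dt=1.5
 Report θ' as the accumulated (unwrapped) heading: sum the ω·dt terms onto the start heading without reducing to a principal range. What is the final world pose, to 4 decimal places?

(6.6718, 8.4239, 4.9104)

step 1: θ'=2.6604 (R=-0.2000) → pose (5.0489, 1.1813, 2.6604)
step 2: θ'=2.6604 (straight) → pose (5.7137, 0.8342, 2.6604)
step 3: θ'=2.9104 (R=3.0000) → pose (5.0126, 1.0950, 2.9104)
step 4: θ'=0.4104 (R=-2.0000) → pose (4.6729, 4.8757, 0.4104)
step 5: θ'=2.6604 (R=1.1667) → pose (4.7474, 6.9797, 2.6604)
step 6: θ'=4.9104 (R=-1.3333) → pose (6.6718, 8.4239, 4.9104)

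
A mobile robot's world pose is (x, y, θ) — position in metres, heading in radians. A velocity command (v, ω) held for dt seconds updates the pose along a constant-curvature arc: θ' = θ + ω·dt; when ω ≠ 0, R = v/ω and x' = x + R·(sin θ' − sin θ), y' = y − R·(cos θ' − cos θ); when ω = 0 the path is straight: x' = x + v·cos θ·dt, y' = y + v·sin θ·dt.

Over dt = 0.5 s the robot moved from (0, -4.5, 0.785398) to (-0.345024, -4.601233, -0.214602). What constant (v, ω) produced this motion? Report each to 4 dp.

v = -0.7500, ω = -2.0000

Δθ = -0.214602 − 0.785398 = -1.000000
ω = Δθ/dt = -1.000000/0.5 = -2.0000
R = Δx/(sin θ' − sin θ) = 0.3750
v = R·ω = 0.3750·-2.0000 = -0.7500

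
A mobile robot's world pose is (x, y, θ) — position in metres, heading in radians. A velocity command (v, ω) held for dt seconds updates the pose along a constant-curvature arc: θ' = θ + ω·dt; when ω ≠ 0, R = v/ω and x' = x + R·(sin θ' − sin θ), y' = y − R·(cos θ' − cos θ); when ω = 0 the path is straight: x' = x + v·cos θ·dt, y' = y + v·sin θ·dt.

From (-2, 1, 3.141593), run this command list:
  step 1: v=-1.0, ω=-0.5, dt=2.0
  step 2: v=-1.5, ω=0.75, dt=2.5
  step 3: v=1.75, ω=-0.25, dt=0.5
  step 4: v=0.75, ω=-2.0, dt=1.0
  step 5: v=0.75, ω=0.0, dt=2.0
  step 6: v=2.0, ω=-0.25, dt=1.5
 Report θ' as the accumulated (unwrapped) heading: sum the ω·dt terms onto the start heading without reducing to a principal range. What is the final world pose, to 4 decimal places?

step 1: θ'=2.1416 (R=2.0000) → pose (-0.3171, 0.0806, 2.1416)
step 2: θ'=4.0166 (R=-2.0000) → pose (2.9010, -0.1208, 4.0166)
step 3: θ'=3.8916 (R=-7.0000) → pose (2.2996, -0.7556, 3.8916)
step 4: θ'=1.8916 (R=-0.3750) → pose (1.6882, -0.5995, 1.8916)
step 5: θ'=1.8916 (straight) → pose (1.2152, 0.8240, 1.8916)
step 6: θ'=1.5166 (R=-8.0000) → pose (0.8188, 3.7800, 1.5166)

(0.8188, 3.7800, 1.5166)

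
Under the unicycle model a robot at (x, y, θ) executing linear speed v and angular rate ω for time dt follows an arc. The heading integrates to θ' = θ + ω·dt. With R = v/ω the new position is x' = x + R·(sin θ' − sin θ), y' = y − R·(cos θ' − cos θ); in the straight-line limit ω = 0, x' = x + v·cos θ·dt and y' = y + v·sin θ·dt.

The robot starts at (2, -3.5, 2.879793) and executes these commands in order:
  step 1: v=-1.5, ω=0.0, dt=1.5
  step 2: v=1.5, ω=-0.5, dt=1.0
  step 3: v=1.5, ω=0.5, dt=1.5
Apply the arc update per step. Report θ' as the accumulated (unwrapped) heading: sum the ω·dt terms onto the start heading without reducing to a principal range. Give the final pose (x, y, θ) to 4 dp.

step 1: θ'=2.8798 (straight) → pose (4.1733, -4.0823, 2.8798)
step 2: θ'=2.3798 (R=-3.0000) → pose (2.8791, -3.3554, 2.3798)
step 3: θ'=3.1298 (R=3.0000) → pose (0.8438, -2.5263, 3.1298)

(0.8438, -2.5263, 3.1298)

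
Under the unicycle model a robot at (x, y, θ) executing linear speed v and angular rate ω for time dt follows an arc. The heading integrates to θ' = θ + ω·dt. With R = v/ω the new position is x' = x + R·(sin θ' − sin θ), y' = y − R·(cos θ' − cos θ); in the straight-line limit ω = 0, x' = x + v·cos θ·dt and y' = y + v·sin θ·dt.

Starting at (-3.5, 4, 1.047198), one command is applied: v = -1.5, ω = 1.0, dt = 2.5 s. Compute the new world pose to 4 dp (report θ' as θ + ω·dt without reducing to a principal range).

(-1.6091, 1.8717, 3.5472)

θ' = 1.0472 + 1.0·2.5 = 3.5472
R = v/ω = -1.5/1.0 = -1.5000
x' = -3.5 + -1.5000·(sin 3.5472 − sin 1.0472) = -1.6091
y' = 4 − -1.5000·(cos 3.5472 − cos 1.0472) = 1.8717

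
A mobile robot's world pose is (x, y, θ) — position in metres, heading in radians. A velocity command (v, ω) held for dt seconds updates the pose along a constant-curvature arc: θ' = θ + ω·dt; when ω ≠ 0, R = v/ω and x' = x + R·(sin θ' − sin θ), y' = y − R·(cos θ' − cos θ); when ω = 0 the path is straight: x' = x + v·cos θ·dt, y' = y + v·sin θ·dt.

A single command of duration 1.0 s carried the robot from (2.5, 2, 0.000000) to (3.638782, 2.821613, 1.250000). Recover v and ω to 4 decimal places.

Δθ = 1.250000 − 0.000000 = 1.250000
ω = Δθ/dt = 1.250000/1.0 = 1.2500
R = Δx/(sin θ' − sin θ) = 1.2000
v = R·ω = 1.2000·1.2500 = 1.5000

v = 1.5000, ω = 1.2500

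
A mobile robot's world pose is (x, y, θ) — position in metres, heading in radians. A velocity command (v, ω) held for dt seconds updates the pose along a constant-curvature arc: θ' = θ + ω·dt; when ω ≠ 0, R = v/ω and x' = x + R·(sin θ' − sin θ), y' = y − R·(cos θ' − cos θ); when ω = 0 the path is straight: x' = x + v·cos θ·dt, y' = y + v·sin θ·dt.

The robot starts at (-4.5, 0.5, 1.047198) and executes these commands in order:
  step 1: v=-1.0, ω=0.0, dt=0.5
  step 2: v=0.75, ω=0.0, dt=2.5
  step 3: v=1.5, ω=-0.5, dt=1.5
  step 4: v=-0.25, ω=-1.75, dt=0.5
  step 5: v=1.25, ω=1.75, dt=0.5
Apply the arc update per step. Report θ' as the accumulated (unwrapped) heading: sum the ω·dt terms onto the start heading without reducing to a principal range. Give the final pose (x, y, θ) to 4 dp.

step 1: θ'=1.0472 (straight) → pose (-4.7500, 0.0670, 1.0472)
step 2: θ'=1.0472 (straight) → pose (-3.8125, 1.6908, 1.0472)
step 3: θ'=0.2972 (R=-3.0000) → pose (-2.0930, 3.0593, 0.2972)
step 4: θ'=-0.5778 (R=0.1429) → pose (-2.2128, 3.0762, -0.5778)
step 5: θ'=0.2972 (R=0.7143) → pose (-1.6135, 2.9916, 0.2972)

(-1.6135, 2.9916, 0.2972)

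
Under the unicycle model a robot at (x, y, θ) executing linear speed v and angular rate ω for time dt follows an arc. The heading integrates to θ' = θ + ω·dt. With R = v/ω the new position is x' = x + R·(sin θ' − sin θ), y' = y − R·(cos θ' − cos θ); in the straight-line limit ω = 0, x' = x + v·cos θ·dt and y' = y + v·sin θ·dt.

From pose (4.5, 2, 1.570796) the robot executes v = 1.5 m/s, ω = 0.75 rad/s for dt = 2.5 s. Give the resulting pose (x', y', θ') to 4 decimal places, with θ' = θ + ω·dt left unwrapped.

(1.9009, 3.9082, 3.4458)

θ' = 1.5708 + 0.75·2.5 = 3.4458
R = v/ω = 1.5/0.75 = 2.0000
x' = 4.5 + 2.0000·(sin 3.4458 − sin 1.5708) = 1.9009
y' = 2 − 2.0000·(cos 3.4458 − cos 1.5708) = 3.9082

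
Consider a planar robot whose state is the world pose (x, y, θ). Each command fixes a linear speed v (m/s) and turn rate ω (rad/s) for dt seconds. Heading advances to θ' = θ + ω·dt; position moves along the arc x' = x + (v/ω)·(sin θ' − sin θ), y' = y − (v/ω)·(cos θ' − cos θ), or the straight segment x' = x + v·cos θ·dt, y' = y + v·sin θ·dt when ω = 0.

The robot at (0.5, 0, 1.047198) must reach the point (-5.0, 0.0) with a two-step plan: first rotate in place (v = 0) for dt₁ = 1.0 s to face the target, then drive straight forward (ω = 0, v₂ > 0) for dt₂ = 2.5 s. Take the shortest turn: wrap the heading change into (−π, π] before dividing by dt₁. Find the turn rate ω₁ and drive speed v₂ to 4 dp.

heading to target = atan2(0−0, -5−0.5) = 3.1416
Δθ = wrap(3.1416 − 1.0472) = 2.0944; ω₁ = Δθ/dt₁ = 2.0944
distance = √((-5−0.5)² + (0−0)²) = 5.5000; v₂ = distance/dt₂ = 2.2000

ω₁ = 2.0944, v₂ = 2.2000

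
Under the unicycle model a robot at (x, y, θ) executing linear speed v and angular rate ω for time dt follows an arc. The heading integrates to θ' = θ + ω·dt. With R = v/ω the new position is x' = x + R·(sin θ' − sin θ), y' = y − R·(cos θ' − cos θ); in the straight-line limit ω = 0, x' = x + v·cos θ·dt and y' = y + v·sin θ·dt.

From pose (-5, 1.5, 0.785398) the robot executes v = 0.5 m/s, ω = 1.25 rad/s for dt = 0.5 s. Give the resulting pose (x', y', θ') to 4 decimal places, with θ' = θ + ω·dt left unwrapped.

(-4.8880, 1.7190, 1.4104)

θ' = 0.7854 + 1.25·0.5 = 1.4104
R = v/ω = 0.5/1.25 = 0.4000
x' = -5 + 0.4000·(sin 1.4104 − sin 0.7854) = -4.8880
y' = 1.5 − 0.4000·(cos 1.4104 − cos 0.7854) = 1.7190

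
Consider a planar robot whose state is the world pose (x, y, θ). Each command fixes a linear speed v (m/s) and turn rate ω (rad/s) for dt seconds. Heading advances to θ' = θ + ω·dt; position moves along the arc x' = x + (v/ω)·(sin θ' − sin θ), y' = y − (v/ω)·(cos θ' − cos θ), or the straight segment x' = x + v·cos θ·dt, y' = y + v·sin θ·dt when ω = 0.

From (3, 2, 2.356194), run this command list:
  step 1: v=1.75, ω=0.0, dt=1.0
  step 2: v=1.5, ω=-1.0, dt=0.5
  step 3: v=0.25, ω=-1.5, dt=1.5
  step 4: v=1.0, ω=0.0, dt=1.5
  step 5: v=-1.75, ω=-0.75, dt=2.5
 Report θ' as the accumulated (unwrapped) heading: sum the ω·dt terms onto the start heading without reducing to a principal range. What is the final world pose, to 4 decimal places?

step 1: θ'=2.3562 (straight) → pose (1.7626, 3.2374, 2.3562)
step 2: θ'=1.8562 (R=-1.5000) → pose (1.3839, 3.8758, 1.8562)
step 3: θ'=-0.3938 (R=-0.1667) → pose (1.6078, 4.0766, -0.3938)
step 4: θ'=-0.3938 (straight) → pose (2.9930, 3.5011, -0.3938)
step 5: θ'=-2.2688 (R=2.3333) → pose (2.1007, 7.1554, -2.2688)

(2.1007, 7.1554, -2.2688)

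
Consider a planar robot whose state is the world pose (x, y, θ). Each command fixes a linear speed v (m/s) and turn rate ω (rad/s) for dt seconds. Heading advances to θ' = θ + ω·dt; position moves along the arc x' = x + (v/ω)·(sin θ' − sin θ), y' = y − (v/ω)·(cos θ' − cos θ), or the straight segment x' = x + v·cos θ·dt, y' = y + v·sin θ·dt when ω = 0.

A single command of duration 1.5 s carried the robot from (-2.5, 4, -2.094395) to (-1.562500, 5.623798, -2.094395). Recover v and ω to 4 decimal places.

Δθ = -2.094395 − -2.094395 = 0.000000
ω = Δθ/dt = 0.000000/1.5 = 0.0000
ω = 0 → v = (Δx·cos θ + Δy·sin θ)/dt = -1.2500

v = -1.2500, ω = 0.0000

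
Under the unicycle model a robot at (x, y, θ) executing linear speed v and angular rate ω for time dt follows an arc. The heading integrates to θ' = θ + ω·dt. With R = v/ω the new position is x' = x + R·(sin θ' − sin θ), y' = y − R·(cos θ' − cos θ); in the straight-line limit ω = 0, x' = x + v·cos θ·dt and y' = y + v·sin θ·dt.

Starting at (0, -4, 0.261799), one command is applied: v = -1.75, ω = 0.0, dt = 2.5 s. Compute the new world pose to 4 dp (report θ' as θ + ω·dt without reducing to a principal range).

(-4.2259, -5.1323, 0.2618)

θ' = 0.2618 + 0.0·2.5 = 0.2618
ω = 0 → straight: x' = 0 + -1.75·cos(0.2618)·2.5 = -4.2259
y' = -4 + -1.75·sin(0.2618)·2.5 = -5.1323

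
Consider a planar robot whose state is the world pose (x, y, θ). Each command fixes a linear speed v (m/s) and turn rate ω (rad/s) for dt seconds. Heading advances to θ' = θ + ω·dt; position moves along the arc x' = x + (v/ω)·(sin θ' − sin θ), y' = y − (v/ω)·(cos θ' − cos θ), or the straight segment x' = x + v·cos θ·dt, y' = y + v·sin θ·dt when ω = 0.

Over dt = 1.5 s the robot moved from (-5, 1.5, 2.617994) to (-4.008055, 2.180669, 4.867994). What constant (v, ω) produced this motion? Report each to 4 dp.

v = -1.0000, ω = 1.5000

Δθ = 4.867994 − 2.617994 = 2.250000
ω = Δθ/dt = 2.250000/1.5 = 1.5000
R = Δx/(sin θ' − sin θ) = -0.6667
v = R·ω = -0.6667·1.5000 = -1.0000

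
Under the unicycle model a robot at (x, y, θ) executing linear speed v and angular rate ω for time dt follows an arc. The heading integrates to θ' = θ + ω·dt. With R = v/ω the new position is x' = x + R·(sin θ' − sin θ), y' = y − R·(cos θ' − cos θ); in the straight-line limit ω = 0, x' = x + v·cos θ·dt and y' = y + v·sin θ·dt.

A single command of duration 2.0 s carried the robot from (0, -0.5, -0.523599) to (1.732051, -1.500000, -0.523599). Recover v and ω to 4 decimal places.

Δθ = -0.523599 − -0.523599 = 0.000000
ω = Δθ/dt = 0.000000/2.0 = 0.0000
ω = 0 → v = (Δx·cos θ + Δy·sin θ)/dt = 1.0000

v = 1.0000, ω = 0.0000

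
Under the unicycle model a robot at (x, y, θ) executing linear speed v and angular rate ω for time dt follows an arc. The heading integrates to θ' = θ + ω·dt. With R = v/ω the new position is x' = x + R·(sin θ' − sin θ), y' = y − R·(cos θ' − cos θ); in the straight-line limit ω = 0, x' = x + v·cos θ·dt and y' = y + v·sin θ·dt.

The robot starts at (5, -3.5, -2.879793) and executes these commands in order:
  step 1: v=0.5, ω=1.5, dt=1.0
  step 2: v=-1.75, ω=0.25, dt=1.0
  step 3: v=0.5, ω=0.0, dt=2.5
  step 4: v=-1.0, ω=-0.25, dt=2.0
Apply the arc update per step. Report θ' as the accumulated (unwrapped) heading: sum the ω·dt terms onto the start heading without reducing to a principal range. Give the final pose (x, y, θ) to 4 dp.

step 1: θ'=-1.3798 (R=0.3333) → pose (4.7590, -3.8853, -1.3798)
step 2: θ'=-1.1298 (R=-7.0000) → pose (4.2166, -2.2262, -1.1298)
step 3: θ'=-1.1298 (straight) → pose (4.7501, -3.3566, -1.1298)
step 4: θ'=-1.6298 (R=4.0000) → pose (4.3744, -1.4134, -1.6298)

(4.3744, -1.4134, -1.6298)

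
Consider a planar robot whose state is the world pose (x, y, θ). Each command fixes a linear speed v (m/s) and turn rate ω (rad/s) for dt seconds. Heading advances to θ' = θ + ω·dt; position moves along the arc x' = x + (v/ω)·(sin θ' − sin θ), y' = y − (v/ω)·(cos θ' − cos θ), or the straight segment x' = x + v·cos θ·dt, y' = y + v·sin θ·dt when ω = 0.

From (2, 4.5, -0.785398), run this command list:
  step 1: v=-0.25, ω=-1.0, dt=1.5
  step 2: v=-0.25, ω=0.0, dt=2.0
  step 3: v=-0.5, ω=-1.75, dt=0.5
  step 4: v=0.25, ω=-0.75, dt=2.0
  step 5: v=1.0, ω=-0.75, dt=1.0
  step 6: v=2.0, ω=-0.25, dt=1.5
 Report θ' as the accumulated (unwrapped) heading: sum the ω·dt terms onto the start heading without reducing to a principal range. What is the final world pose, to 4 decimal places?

step 1: θ'=-2.2854 (R=0.2500) → pose (1.9879, 4.8406, -2.2854)
step 2: θ'=-2.2854 (straight) → pose (2.3156, 5.2183, -2.2854)
step 3: θ'=-3.1604 (R=0.2857) → pose (2.5368, 5.3167, -3.1604)
step 4: θ'=-4.6604 (R=-0.3333) → pose (2.2102, 5.6327, -4.6604)
step 5: θ'=-5.4104 (R=-1.3333) → pose (2.5202, 6.5589, -5.4104)
step 6: θ'=-5.7854 (R=-8.0000) → pose (4.8293, 8.4465, -5.7854)

(4.8293, 8.4465, -5.7854)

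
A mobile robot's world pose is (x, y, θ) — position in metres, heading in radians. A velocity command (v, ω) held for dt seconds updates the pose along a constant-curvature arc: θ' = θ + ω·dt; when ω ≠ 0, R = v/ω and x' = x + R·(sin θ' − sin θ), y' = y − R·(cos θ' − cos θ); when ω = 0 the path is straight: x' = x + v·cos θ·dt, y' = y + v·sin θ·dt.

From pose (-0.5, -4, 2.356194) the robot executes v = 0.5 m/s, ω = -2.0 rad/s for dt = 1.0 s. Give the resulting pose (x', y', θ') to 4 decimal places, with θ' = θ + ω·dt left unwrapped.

(-0.4104, -3.5889, 0.3562)

θ' = 2.3562 + -2.0·1.0 = 0.3562
R = v/ω = 0.5/-2.0 = -0.2500
x' = -0.5 + -0.2500·(sin 0.3562 − sin 2.3562) = -0.4104
y' = -4 − -0.2500·(cos 0.3562 − cos 2.3562) = -3.5889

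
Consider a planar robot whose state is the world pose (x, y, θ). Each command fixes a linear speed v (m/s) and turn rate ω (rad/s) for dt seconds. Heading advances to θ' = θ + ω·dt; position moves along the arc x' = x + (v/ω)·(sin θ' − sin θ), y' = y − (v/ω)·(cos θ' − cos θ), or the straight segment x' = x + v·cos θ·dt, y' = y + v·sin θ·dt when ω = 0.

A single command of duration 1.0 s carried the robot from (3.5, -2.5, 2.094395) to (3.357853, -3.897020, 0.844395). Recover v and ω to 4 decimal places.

Δθ = 0.844395 − 2.094395 = -1.250000
ω = Δθ/dt = -1.250000/1.0 = -1.2500
R = −Δy/(cos θ' − cos θ) = 1.2000
v = R·ω = 1.2000·-1.2500 = -1.5000

v = -1.5000, ω = -1.2500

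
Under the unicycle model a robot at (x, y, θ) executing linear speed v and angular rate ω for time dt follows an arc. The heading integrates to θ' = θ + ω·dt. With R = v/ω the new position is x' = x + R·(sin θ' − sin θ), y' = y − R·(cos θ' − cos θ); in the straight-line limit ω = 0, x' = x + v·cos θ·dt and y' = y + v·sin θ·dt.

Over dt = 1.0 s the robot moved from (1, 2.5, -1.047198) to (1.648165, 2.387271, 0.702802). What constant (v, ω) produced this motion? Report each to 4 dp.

v = 0.7500, ω = 1.7500

Δθ = 0.702802 − -1.047198 = 1.750000
ω = Δθ/dt = 1.750000/1.0 = 1.7500
R = Δx/(sin θ' − sin θ) = 0.4286
v = R·ω = 0.4286·1.7500 = 0.7500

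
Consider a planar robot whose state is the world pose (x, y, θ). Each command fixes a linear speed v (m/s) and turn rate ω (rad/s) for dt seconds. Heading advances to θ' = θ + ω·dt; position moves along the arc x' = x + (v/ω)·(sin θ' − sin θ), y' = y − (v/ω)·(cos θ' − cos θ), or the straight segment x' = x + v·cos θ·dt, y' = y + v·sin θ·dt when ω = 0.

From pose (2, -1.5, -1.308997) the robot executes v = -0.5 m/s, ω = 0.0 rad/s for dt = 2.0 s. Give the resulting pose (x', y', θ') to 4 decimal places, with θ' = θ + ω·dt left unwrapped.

θ' = -1.3090 + 0.0·2.0 = -1.3090
ω = 0 → straight: x' = 2 + -0.5·cos(-1.3090)·2.0 = 1.7412
y' = -1.5 + -0.5·sin(-1.3090)·2.0 = -0.5341

(1.7412, -0.5341, -1.3090)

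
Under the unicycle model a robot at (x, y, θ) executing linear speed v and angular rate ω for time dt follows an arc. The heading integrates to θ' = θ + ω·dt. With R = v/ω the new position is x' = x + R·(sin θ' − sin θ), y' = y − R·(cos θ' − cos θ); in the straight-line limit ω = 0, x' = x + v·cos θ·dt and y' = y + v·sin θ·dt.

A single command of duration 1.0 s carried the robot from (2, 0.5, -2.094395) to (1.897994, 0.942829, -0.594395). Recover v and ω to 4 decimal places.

Δθ = -0.594395 − -2.094395 = 1.500000
ω = Δθ/dt = 1.500000/1.0 = 1.5000
R = −Δy/(cos θ' − cos θ) = -0.3333
v = R·ω = -0.3333·1.5000 = -0.5000

v = -0.5000, ω = 1.5000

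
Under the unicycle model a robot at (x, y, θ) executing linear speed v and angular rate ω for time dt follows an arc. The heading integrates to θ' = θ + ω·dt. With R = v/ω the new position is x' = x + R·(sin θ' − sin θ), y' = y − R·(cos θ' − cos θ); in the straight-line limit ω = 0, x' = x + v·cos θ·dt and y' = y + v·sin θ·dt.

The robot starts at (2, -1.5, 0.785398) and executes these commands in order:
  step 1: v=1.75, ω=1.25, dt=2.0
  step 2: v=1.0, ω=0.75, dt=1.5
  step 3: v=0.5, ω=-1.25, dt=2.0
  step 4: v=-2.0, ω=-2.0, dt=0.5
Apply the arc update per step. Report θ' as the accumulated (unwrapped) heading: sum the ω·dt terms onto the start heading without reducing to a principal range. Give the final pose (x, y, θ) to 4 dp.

step 1: θ'=3.2854 (R=1.4000) → pose (0.8094, 0.8755, 3.2854)
step 2: θ'=4.4104 (R=1.3333) → pose (-0.2725, -0.0475, 4.4104)
step 3: θ'=1.9104 (R=-0.4000) → pose (-1.0316, -0.0618, 1.9104)
step 4: θ'=0.9104 (R=1.0000) → pose (-1.1847, -1.0083, 0.9104)

(-1.1847, -1.0083, 0.9104)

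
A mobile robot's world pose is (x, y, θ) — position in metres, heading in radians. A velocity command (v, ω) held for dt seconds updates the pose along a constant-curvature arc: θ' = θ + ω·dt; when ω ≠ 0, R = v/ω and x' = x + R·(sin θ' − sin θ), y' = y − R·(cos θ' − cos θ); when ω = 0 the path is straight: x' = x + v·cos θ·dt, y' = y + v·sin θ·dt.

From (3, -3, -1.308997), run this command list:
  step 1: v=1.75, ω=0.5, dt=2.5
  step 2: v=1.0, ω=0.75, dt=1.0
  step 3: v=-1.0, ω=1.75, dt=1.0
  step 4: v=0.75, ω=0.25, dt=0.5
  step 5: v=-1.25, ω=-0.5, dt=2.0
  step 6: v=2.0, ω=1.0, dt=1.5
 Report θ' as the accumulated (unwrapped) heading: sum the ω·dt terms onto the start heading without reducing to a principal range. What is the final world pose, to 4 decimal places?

(6.0877, -6.0437, 3.0660)

step 1: θ'=-0.0590 (R=3.5000) → pose (6.1744, -5.5880, -0.0590)
step 2: θ'=0.6910 (R=1.3333) → pose (7.1027, -5.2845, 0.6910)
step 3: θ'=2.4410 (R=-0.5714) → pose (7.0985, -6.1617, 2.4410)
step 4: θ'=2.5660 (R=3.0000) → pose (6.7975, -5.9385, 2.5660)
step 5: θ'=1.5660 (R=2.5000) → pose (7.9367, -8.0476, 1.5660)
step 6: θ'=3.0660 (R=2.0000) → pose (6.0877, -6.0437, 3.0660)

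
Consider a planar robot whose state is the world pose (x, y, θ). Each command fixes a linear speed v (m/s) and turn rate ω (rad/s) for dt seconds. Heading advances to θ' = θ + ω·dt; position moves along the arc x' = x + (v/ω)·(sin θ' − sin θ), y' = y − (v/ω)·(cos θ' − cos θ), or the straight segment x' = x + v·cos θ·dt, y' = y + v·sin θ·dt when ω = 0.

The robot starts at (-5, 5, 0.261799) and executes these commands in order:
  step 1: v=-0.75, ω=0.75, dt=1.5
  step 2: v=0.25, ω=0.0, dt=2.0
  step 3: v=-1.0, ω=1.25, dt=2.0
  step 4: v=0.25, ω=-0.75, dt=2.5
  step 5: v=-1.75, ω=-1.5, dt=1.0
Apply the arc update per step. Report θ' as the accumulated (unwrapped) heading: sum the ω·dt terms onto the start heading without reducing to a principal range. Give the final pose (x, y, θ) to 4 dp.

(-5.3150, 2.5618, 0.5118)

step 1: θ'=1.3868 (R=-1.0000) → pose (-5.7243, 4.2170, 1.3868)
step 2: θ'=1.3868 (straight) → pose (-5.6328, 4.7086, 1.3868)
step 3: θ'=3.8868 (R=-0.8000) → pose (-4.3038, 3.9743, 3.8868)
step 4: θ'=2.0118 (R=-0.3333) → pose (-4.8313, 4.0770, 2.0118)
step 5: θ'=0.5118 (R=1.1667) → pose (-5.3150, 2.5618, 0.5118)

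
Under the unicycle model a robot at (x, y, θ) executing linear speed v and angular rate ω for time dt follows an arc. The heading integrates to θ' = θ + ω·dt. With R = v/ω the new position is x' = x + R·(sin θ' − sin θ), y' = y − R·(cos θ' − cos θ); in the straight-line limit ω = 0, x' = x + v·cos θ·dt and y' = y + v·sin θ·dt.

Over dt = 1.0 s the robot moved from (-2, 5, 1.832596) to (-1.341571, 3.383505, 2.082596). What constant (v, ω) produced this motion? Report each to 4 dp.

v = -1.7500, ω = 0.2500

Δθ = 2.082596 − 1.832596 = 0.250000
ω = Δθ/dt = 0.250000/1.0 = 0.2500
R = −Δy/(cos θ' − cos θ) = -7.0000
v = R·ω = -7.0000·0.2500 = -1.7500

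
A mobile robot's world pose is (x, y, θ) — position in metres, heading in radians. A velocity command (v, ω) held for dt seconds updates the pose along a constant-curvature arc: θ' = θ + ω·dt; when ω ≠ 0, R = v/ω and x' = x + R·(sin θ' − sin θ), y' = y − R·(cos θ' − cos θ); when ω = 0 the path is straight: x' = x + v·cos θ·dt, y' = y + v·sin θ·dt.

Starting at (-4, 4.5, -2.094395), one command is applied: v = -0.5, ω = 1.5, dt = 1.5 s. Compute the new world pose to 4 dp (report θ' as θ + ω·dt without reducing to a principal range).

θ' = -2.0944 + 1.5·1.5 = 0.1556
R = v/ω = -0.5/1.5 = -0.3333
x' = -4 + -0.3333·(sin 0.1556 − sin -2.0944) = -4.3403
y' = 4.5 − -0.3333·(cos 0.1556 − cos -2.0944) = 4.9960

(-4.3403, 4.9960, 0.1556)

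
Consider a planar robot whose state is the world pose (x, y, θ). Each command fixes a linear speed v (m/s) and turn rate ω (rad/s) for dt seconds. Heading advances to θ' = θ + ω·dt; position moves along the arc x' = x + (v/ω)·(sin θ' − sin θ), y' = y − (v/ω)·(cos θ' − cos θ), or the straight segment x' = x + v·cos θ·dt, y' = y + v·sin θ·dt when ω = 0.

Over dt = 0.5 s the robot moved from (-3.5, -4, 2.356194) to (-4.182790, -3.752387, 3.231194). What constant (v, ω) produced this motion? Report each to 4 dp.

Δθ = 3.231194 − 2.356194 = 0.875000
ω = Δθ/dt = 0.875000/0.5 = 1.7500
R = Δx/(sin θ' − sin θ) = 0.8571
v = R·ω = 0.8571·1.7500 = 1.5000

v = 1.5000, ω = 1.7500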